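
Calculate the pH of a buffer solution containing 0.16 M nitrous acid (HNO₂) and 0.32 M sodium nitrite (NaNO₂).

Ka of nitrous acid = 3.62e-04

pKa = -log(3.62e-04) = 3.44. pH = pKa + log([A⁻]/[HA]) = 3.44 + log(0.32/0.16)

pH = 3.74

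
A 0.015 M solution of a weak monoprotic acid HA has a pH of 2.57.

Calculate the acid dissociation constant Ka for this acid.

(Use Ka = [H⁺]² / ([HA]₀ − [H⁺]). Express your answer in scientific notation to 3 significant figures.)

[H⁺] = 10^(−pH) = 10^(−2.57) = 2.692e-03 M. For HA ⇌ H⁺ + A⁻, Ka = [H⁺][A⁻]/[HA] = [H⁺]² / ([HA]₀ − [H⁺]) = (2.692e-03)² / (0.015 − 2.692e-03) = 5.89e-04.

K_a = 5.89e-04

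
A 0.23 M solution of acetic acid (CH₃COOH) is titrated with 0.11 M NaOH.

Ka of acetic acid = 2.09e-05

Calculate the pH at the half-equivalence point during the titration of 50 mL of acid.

At half-equivalence [HA] = [A⁻], so Henderson-Hasselbalch gives pH = pKa = -log(2.09e-05) = 4.68.

pH = pKa = 4.68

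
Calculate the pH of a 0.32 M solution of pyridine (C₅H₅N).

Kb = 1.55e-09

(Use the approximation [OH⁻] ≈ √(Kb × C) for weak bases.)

[OH⁻] = √(Kb × C) = √(1.55e-09 × 0.32) = 2.2271e-05. pOH = 4.65, pH = 14 - pOH

pH = 9.35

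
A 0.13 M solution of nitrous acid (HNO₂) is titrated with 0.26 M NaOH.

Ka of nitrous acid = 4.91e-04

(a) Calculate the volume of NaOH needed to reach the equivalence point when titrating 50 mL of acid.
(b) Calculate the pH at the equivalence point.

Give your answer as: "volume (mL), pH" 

moles acid = 0.13 × 50/1000 = 0.0065 mol; V_base = moles/0.26 × 1000 = 25.0 mL. At equivalence only the conjugate base is present: [A⁻] = 0.0065/0.075 = 8.6667e-02 M. Kb = Kw/Ka = 2.04e-11; [OH⁻] = √(Kb × [A⁻]) = 1.3286e-06; pOH = 5.88; pH = 14 - pOH = 8.12.

V = 25.0 mL, pH = 8.12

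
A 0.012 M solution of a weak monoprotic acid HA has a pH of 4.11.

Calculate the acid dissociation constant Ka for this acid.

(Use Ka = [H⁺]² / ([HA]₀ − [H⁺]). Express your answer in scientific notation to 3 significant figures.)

[H⁺] = 10^(−pH) = 10^(−4.11) = 7.762e-05 M. For HA ⇌ H⁺ + A⁻, Ka = [H⁺][A⁻]/[HA] = [H⁺]² / ([HA]₀ − [H⁺]) = (7.762e-05)² / (0.012 − 7.762e-05) = 5.05e-07.

K_a = 5.05e-07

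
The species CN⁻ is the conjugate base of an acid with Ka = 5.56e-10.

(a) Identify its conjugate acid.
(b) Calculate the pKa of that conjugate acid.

(a) The conjugate acid is formed by adding one H⁺ to CN⁻, giving HCN. (b) pKa = -log(Ka) = -log(5.56e-10) = 9.25.

Conjugate acid: HCN; pK_a = 9.25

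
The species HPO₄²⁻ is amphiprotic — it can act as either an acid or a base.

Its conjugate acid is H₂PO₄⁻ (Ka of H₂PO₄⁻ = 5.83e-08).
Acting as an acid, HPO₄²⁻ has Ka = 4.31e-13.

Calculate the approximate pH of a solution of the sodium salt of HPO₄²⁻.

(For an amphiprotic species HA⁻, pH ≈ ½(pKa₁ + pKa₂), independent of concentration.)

pKa₁ = -log(5.83e-08) = 7.23; pKa₂ = -log(4.31e-13) = 12.37. For an amphiprotic species, pH ≈ ½(pKa₁ + pKa₂) = ½(7.23 + 12.37) = 9.80.

pH = 9.80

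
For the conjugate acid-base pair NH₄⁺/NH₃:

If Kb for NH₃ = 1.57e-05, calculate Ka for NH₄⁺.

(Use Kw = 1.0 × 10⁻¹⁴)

For a conjugate pair Ka × Kb = Kw, so Ka = Kw/Kb = 1.0 × 10⁻¹⁴ / 1.57e-05 = 6.37e-10.

K_a = 6.37e-10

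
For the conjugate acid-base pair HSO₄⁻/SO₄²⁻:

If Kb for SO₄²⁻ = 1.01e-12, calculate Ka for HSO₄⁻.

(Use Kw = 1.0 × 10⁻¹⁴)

For a conjugate pair Ka × Kb = Kw, so Ka = Kw/Kb = 1.0 × 10⁻¹⁴ / 1.01e-12 = 9.90e-03.

K_a = 9.90e-03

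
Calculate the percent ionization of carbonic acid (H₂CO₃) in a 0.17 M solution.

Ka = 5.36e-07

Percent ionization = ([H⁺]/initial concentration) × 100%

Using Ka equilibrium: x² + Ka×x - Ka×C = 0. Solving: [H⁺] = 3.0159e-04. Percent = (3.0159e-04/0.17) × 100

Percent ionization = 0.177%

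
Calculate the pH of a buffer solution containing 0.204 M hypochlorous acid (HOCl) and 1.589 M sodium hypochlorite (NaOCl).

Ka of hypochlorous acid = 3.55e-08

pKa = -log(3.55e-08) = 7.45. pH = pKa + log([A⁻]/[HA]) = 7.45 + log(1.589/0.204)

pH = 8.34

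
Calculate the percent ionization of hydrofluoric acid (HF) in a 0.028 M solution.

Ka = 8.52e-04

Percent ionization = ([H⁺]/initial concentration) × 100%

Using Ka equilibrium: x² + Ka×x - Ka×C = 0. Solving: [H⁺] = 4.4768e-03. Percent = (4.4768e-03/0.028) × 100

Percent ionization = 16%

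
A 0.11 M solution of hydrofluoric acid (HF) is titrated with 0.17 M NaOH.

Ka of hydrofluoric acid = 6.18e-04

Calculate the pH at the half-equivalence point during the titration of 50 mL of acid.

At half-equivalence [HA] = [A⁻], so Henderson-Hasselbalch gives pH = pKa = -log(6.18e-04) = 3.21.

pH = pKa = 3.21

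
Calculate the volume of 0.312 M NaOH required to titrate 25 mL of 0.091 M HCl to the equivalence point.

At equivalence: moles acid = moles base. moles HCl = 0.091 × 25/1000 = 0.002275 mol. V_base = moles / 0.312 × 1000 = 7.3 mL.

V_{base} = 7.3 mL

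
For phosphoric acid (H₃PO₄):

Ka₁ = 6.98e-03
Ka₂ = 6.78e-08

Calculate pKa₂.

pKa₂ = -log(Ka₂) = -log(6.78e-08) = 7.17.

pK_{a2} = 7.17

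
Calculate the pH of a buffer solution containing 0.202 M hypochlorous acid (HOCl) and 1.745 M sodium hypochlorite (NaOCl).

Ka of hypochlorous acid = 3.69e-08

pKa = -log(3.69e-08) = 7.43. pH = pKa + log([A⁻]/[HA]) = 7.43 + log(1.745/0.202)

pH = 8.37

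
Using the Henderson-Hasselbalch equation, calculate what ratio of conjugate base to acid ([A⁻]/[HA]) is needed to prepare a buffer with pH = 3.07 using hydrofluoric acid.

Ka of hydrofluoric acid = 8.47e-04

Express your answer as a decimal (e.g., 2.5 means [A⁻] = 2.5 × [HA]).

pKa = -log(8.47e-04) = 3.0721. pH = pKa + log([A⁻]/[HA]), so log([A⁻]/[HA]) = pH − pKa = 3.07 − 3.0721 = -0.0021. [A⁻]/[HA] = 10^(-0.0021) = 0.995

[A⁻]/[HA] = 0.995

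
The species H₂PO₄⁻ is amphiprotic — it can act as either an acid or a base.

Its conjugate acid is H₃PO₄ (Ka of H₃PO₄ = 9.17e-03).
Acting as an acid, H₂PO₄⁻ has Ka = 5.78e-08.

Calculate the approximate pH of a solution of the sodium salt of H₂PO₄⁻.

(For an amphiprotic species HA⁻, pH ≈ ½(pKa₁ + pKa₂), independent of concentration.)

pKa₁ = -log(9.17e-03) = 2.04; pKa₂ = -log(5.78e-08) = 7.24. For an amphiprotic species, pH ≈ ½(pKa₁ + pKa₂) = ½(2.04 + 7.24) = 4.64.

pH = 4.64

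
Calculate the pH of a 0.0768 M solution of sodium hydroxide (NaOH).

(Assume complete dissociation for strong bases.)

[OH⁻] = 0.0768 M for strong base. pOH = -log[OH⁻] = 1.11, pH = 14 - pOH

pH = 12.89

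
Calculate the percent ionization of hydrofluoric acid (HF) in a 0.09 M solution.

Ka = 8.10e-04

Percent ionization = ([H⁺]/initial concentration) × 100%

Using Ka equilibrium: x² + Ka×x - Ka×C = 0. Solving: [H⁺] = 8.1427e-03. Percent = (8.1427e-03/0.09) × 100

Percent ionization = 9.05%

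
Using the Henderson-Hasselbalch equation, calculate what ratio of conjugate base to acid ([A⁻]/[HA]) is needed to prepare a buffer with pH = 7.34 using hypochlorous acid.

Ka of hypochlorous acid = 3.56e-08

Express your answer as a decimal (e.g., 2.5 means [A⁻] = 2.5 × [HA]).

pKa = -log(3.56e-08) = 7.4486. pH = pKa + log([A⁻]/[HA]), so log([A⁻]/[HA]) = pH − pKa = 7.34 − 7.4486 = -0.1086. [A⁻]/[HA] = 10^(-0.1086) = 0.779

[A⁻]/[HA] = 0.779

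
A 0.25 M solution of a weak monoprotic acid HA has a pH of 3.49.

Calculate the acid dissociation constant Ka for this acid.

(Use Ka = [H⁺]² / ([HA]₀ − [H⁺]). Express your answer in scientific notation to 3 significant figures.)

[H⁺] = 10^(−pH) = 10^(−3.49) = 3.236e-04 M. For HA ⇌ H⁺ + A⁻, Ka = [H⁺][A⁻]/[HA] = [H⁺]² / ([HA]₀ − [H⁺]) = (3.236e-04)² / (0.25 − 3.236e-04) = 4.19e-07.

K_a = 4.19e-07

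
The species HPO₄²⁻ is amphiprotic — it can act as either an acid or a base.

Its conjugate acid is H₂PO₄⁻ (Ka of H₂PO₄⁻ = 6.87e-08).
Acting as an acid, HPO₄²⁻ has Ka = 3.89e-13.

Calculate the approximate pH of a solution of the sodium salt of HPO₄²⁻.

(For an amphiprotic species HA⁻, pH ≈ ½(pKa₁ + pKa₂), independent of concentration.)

pKa₁ = -log(6.87e-08) = 7.16; pKa₂ = -log(3.89e-13) = 12.41. For an amphiprotic species, pH ≈ ½(pKa₁ + pKa₂) = ½(7.16 + 12.41) = 9.79.

pH = 9.79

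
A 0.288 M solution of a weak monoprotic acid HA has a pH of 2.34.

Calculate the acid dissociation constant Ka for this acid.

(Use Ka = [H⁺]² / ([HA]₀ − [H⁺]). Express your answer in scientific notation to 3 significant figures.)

[H⁺] = 10^(−pH) = 10^(−2.34) = 4.571e-03 M. For HA ⇌ H⁺ + A⁻, Ka = [H⁺][A⁻]/[HA] = [H⁺]² / ([HA]₀ − [H⁺]) = (4.571e-03)² / (0.288 − 4.571e-03) = 7.37e-05.

K_a = 7.37e-05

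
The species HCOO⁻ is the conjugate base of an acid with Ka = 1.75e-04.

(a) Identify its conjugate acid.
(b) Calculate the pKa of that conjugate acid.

(a) The conjugate acid is formed by adding one H⁺ to HCOO⁻, giving HCOOH. (b) pKa = -log(Ka) = -log(1.75e-04) = 3.76.

Conjugate acid: HCOOH; pK_a = 3.76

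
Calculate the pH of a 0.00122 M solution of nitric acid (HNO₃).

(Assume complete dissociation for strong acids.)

[H⁺] = 0.00122 M for strong acid. pH = -log[H⁺] = -log(0.00122)

pH = 2.91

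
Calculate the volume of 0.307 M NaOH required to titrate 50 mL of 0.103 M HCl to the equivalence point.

At equivalence: moles acid = moles base. moles HCl = 0.103 × 50/1000 = 0.00515 mol. V_base = moles / 0.307 × 1000 = 16.8 mL.

V_{base} = 16.8 mL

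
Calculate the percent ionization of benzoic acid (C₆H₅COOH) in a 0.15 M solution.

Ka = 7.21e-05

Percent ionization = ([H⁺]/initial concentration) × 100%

Using Ka equilibrium: x² + Ka×x - Ka×C = 0. Solving: [H⁺] = 3.2528e-03. Percent = (3.2528e-03/0.15) × 100

Percent ionization = 2.17%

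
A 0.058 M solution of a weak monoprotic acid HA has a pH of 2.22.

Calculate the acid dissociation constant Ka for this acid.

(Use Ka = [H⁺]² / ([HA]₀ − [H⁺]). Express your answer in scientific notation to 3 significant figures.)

[H⁺] = 10^(−pH) = 10^(−2.22) = 6.026e-03 M. For HA ⇌ H⁺ + A⁻, Ka = [H⁺][A⁻]/[HA] = [H⁺]² / ([HA]₀ − [H⁺]) = (6.026e-03)² / (0.058 − 6.026e-03) = 6.99e-04.

K_a = 6.99e-04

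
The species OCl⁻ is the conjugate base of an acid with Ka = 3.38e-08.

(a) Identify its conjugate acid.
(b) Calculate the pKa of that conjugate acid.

(a) The conjugate acid is formed by adding one H⁺ to OCl⁻, giving HOCl. (b) pKa = -log(Ka) = -log(3.38e-08) = 7.47.

Conjugate acid: HOCl; pK_a = 7.47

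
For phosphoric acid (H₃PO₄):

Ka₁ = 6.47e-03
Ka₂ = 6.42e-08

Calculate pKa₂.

pKa₂ = -log(Ka₂) = -log(6.42e-08) = 7.19.

pK_{a2} = 7.19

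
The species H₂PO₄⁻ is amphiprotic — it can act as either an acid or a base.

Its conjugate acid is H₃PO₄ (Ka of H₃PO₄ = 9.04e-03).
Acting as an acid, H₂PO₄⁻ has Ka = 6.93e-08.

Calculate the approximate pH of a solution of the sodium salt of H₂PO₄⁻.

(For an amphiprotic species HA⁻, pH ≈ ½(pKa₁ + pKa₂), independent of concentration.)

pKa₁ = -log(9.04e-03) = 2.04; pKa₂ = -log(6.93e-08) = 7.16. For an amphiprotic species, pH ≈ ½(pKa₁ + pKa₂) = ½(2.04 + 7.16) = 4.60.

pH = 4.60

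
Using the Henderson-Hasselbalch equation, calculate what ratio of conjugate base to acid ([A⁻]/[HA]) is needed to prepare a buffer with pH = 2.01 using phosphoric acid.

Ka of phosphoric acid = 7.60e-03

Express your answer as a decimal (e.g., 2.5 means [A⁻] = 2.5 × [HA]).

pKa = -log(7.60e-03) = 2.1192. pH = pKa + log([A⁻]/[HA]), so log([A⁻]/[HA]) = pH − pKa = 2.01 − 2.1192 = -0.1092. [A⁻]/[HA] = 10^(-0.1092) = 0.778

[A⁻]/[HA] = 0.778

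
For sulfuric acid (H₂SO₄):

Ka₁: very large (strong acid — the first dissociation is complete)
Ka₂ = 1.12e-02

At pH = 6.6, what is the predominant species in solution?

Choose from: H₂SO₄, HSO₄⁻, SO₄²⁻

The first dissociation is complete, so H₂SO₄ itself is never the predominant species in water; pKa₂ = -log(1.12e-02) = 1.95. For a polyprotic acid the predominant species crosses at each pKa: below pKa_n the protonated form dominates, above it the deprotonated form does. At pH = 6.6, the predominant species is SO₄²⁻.

SO₄²⁻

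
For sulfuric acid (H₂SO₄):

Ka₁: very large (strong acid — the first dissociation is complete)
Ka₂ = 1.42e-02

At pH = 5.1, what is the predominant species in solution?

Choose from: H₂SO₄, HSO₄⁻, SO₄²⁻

The first dissociation is complete, so H₂SO₄ itself is never the predominant species in water; pKa₂ = -log(1.42e-02) = 1.85. For a polyprotic acid the predominant species crosses at each pKa: below pKa_n the protonated form dominates, above it the deprotonated form does. At pH = 5.1, the predominant species is SO₄²⁻.

SO₄²⁻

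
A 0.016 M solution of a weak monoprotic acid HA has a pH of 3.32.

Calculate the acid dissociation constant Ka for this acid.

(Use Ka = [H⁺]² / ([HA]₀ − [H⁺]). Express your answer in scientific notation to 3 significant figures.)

[H⁺] = 10^(−pH) = 10^(−3.32) = 4.786e-04 M. For HA ⇌ H⁺ + A⁻, Ka = [H⁺][A⁻]/[HA] = [H⁺]² / ([HA]₀ − [H⁺]) = (4.786e-04)² / (0.016 − 4.786e-04) = 1.48e-05.

K_a = 1.48e-05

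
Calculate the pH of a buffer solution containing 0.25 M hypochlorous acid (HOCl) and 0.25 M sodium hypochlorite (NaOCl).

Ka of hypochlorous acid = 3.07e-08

pKa = -log(3.07e-08) = 7.51. pH = pKa + log([A⁻]/[HA]) = 7.51 + log(0.25/0.25)

pH = 7.51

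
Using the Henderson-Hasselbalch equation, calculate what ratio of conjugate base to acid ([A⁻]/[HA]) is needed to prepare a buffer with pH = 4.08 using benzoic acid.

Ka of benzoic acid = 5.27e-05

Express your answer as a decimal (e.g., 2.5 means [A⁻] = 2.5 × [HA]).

pKa = -log(5.27e-05) = 4.2782. pH = pKa + log([A⁻]/[HA]), so log([A⁻]/[HA]) = pH − pKa = 4.08 − 4.2782 = -0.1982. [A⁻]/[HA] = 10^(-0.1982) = 0.634

[A⁻]/[HA] = 0.634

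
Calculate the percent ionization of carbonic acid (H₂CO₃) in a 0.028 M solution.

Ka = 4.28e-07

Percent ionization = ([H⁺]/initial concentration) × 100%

Using Ka equilibrium: x² + Ka×x - Ka×C = 0. Solving: [H⁺] = 1.0926e-04. Percent = (1.0926e-04/0.028) × 100

Percent ionization = 0.39%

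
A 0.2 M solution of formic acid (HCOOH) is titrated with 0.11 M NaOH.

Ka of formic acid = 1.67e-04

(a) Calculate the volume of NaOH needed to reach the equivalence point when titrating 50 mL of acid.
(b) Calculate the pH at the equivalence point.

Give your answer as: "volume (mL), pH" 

moles acid = 0.2 × 50/1000 = 0.01 mol; V_base = moles/0.11 × 1000 = 90.9 mL. At equivalence only the conjugate base is present: [A⁻] = 0.01/0.141 = 7.0968e-02 M. Kb = Kw/Ka = 5.99e-11; [OH⁻] = √(Kb × [A⁻]) = 2.0614e-06; pOH = 5.69; pH = 14 - pOH = 8.31.

V = 90.9 mL, pH = 8.31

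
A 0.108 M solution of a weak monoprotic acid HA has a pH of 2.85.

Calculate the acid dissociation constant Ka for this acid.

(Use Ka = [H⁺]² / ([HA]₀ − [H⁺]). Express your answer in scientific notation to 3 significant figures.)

[H⁺] = 10^(−pH) = 10^(−2.85) = 1.413e-03 M. For HA ⇌ H⁺ + A⁻, Ka = [H⁺][A⁻]/[HA] = [H⁺]² / ([HA]₀ − [H⁺]) = (1.413e-03)² / (0.108 − 1.413e-03) = 1.87e-05.

K_a = 1.87e-05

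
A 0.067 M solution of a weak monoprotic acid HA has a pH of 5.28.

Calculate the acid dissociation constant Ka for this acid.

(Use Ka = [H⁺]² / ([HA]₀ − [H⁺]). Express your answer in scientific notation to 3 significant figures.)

[H⁺] = 10^(−pH) = 10^(−5.28) = 5.248e-06 M. For HA ⇌ H⁺ + A⁻, Ka = [H⁺][A⁻]/[HA] = [H⁺]² / ([HA]₀ − [H⁺]) = (5.248e-06)² / (0.067 − 5.248e-06) = 4.11e-10.

K_a = 4.11e-10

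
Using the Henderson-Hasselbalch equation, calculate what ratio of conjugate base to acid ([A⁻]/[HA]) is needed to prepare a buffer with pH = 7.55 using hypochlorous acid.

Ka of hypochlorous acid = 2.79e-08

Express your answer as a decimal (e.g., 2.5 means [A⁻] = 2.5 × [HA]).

pKa = -log(2.79e-08) = 7.5544. pH = pKa + log([A⁻]/[HA]), so log([A⁻]/[HA]) = pH − pKa = 7.55 − 7.5544 = -0.0044. [A⁻]/[HA] = 10^(-0.0044) = 0.990

[A⁻]/[HA] = 0.990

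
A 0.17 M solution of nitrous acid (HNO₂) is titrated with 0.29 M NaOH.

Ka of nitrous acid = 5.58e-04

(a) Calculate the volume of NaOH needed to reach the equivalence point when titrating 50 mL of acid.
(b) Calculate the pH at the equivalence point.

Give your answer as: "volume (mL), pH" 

moles acid = 0.17 × 50/1000 = 0.0085 mol; V_base = moles/0.29 × 1000 = 29.3 mL. At equivalence only the conjugate base is present: [A⁻] = 0.0085/0.079 = 1.0717e-01 M. Kb = Kw/Ka = 1.79e-11; [OH⁻] = √(Kb × [A⁻]) = 1.3859e-06; pOH = 5.86; pH = 14 - pOH = 8.14.

V = 29.3 mL, pH = 8.14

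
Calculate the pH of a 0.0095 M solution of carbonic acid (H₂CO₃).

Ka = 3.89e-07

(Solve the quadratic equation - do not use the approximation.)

x² + Ka×x - Ka×C = 0. Using quadratic formula: [H⁺] = 6.0596e-05

pH = 4.22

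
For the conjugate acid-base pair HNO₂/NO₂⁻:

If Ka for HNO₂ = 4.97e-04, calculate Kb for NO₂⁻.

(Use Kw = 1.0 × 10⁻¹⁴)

For a conjugate pair Ka × Kb = Kw, so Kb = Kw/Ka = 1.0 × 10⁻¹⁴ / 4.97e-04 = 2.01e-11.

K_b = 2.01e-11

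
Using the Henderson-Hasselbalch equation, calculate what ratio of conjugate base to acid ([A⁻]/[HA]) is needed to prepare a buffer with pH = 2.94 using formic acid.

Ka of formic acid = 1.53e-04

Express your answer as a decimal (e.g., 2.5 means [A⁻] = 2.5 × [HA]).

pKa = -log(1.53e-04) = 3.8153. pH = pKa + log([A⁻]/[HA]), so log([A⁻]/[HA]) = pH − pKa = 2.94 − 3.8153 = -0.8753. [A⁻]/[HA] = 10^(-0.8753) = 0.133

[A⁻]/[HA] = 0.133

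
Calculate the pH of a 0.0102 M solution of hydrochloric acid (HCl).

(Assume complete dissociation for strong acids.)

[H⁺] = 0.0102 M for strong acid. pH = -log[H⁺] = -log(0.0102)

pH = 1.99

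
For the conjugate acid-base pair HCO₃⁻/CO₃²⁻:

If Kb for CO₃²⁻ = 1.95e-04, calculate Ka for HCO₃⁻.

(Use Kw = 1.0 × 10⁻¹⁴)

For a conjugate pair Ka × Kb = Kw, so Ka = Kw/Kb = 1.0 × 10⁻¹⁴ / 1.95e-04 = 5.13e-11.

K_a = 5.13e-11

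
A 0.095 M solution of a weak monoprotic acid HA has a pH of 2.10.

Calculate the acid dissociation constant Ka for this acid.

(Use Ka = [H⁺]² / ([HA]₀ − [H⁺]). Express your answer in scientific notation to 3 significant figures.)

[H⁺] = 10^(−pH) = 10^(−2.10) = 7.943e-03 M. For HA ⇌ H⁺ + A⁻, Ka = [H⁺][A⁻]/[HA] = [H⁺]² / ([HA]₀ − [H⁺]) = (7.943e-03)² / (0.095 − 7.943e-03) = 7.25e-04.

K_a = 7.25e-04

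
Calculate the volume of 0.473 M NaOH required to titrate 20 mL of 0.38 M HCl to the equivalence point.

At equivalence: moles acid = moles base. moles HCl = 0.38 × 20/1000 = 0.0076 mol. V_base = moles / 0.473 × 1000 = 16.1 mL.

V_{base} = 16.1 mL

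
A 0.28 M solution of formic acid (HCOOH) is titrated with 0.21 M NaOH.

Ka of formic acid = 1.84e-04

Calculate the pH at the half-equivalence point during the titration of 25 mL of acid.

At half-equivalence [HA] = [A⁻], so Henderson-Hasselbalch gives pH = pKa = -log(1.84e-04) = 3.74.

pH = pKa = 3.74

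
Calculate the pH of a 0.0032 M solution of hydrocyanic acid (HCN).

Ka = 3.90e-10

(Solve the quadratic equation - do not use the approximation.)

x² + Ka×x - Ka×C = 0. Using quadratic formula: [H⁺] = 1.1169e-06

pH = 5.95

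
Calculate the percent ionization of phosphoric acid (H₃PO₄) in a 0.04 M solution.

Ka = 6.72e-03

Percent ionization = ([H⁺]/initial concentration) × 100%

Using Ka equilibrium: x² + Ka×x - Ka×C = 0. Solving: [H⁺] = 1.3376e-02. Percent = (1.3376e-02/0.04) × 100

Percent ionization = 33.4%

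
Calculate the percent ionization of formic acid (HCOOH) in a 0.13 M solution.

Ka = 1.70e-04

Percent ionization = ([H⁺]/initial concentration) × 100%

Using Ka equilibrium: x² + Ka×x - Ka×C = 0. Solving: [H⁺] = 4.6168e-03. Percent = (4.6168e-03/0.13) × 100

Percent ionization = 3.55%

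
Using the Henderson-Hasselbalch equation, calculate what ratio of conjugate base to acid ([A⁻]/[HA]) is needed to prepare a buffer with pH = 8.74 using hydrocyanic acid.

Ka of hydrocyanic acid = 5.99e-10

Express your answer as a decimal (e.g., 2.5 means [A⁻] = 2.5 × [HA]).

pKa = -log(5.99e-10) = 9.2226. pH = pKa + log([A⁻]/[HA]), so log([A⁻]/[HA]) = pH − pKa = 8.74 − 9.2226 = -0.4826. [A⁻]/[HA] = 10^(-0.4826) = 0.329

[A⁻]/[HA] = 0.329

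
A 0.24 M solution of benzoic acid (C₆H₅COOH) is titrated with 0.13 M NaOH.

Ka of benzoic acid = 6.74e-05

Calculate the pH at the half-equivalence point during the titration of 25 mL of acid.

At half-equivalence [HA] = [A⁻], so Henderson-Hasselbalch gives pH = pKa = -log(6.74e-05) = 4.17.

pH = pKa = 4.17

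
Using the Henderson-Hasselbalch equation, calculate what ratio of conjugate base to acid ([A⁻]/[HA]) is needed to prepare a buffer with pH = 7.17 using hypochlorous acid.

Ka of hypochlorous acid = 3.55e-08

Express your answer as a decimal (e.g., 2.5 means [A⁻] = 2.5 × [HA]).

pKa = -log(3.55e-08) = 7.4498. pH = pKa + log([A⁻]/[HA]), so log([A⁻]/[HA]) = pH − pKa = 7.17 − 7.4498 = -0.2798. [A⁻]/[HA] = 10^(-0.2798) = 0.525

[A⁻]/[HA] = 0.525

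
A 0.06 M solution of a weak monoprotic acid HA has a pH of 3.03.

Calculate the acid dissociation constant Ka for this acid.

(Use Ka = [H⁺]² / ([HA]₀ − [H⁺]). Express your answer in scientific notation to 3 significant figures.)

[H⁺] = 10^(−pH) = 10^(−3.03) = 9.333e-04 M. For HA ⇌ H⁺ + A⁻, Ka = [H⁺][A⁻]/[HA] = [H⁺]² / ([HA]₀ − [H⁺]) = (9.333e-04)² / (0.06 − 9.333e-04) = 1.47e-05.

K_a = 1.47e-05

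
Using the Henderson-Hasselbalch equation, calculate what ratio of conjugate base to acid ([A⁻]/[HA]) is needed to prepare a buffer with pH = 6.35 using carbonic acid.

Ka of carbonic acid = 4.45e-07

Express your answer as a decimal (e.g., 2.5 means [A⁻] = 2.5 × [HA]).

pKa = -log(4.45e-07) = 6.3516. pH = pKa + log([A⁻]/[HA]), so log([A⁻]/[HA]) = pH − pKa = 6.35 − 6.3516 = -0.0016. [A⁻]/[HA] = 10^(-0.0016) = 0.996

[A⁻]/[HA] = 0.996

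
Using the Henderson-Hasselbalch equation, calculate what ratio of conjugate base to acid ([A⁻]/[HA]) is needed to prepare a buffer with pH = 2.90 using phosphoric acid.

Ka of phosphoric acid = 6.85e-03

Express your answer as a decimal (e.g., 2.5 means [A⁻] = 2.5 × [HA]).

pKa = -log(6.85e-03) = 2.1643. pH = pKa + log([A⁻]/[HA]), so log([A⁻]/[HA]) = pH − pKa = 2.90 − 2.1643 = 0.7357. [A⁻]/[HA] = 10^(0.7357) = 5.44

[A⁻]/[HA] = 5.44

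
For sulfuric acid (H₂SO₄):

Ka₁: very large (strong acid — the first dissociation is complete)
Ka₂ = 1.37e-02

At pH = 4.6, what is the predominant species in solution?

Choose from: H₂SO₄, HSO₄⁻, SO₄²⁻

The first dissociation is complete, so H₂SO₄ itself is never the predominant species in water; pKa₂ = -log(1.37e-02) = 1.86. For a polyprotic acid the predominant species crosses at each pKa: below pKa_n the protonated form dominates, above it the deprotonated form does. At pH = 4.6, the predominant species is SO₄²⁻.

SO₄²⁻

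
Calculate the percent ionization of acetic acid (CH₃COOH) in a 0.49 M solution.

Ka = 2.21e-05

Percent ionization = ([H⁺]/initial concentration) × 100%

Using Ka equilibrium: x² + Ka×x - Ka×C = 0. Solving: [H⁺] = 3.2797e-03. Percent = (3.2797e-03/0.49) × 100

Percent ionization = 0.669%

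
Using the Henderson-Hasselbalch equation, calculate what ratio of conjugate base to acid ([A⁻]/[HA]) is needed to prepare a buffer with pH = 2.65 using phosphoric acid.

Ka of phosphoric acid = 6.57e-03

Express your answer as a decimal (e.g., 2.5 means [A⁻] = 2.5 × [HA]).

pKa = -log(6.57e-03) = 2.1824. pH = pKa + log([A⁻]/[HA]), so log([A⁻]/[HA]) = pH − pKa = 2.65 − 2.1824 = 0.4676. [A⁻]/[HA] = 10^(0.4676) = 2.93

[A⁻]/[HA] = 2.93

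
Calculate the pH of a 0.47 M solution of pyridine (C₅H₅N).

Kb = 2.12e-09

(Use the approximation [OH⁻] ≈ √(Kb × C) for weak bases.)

[OH⁻] = √(Kb × C) = √(2.12e-09 × 0.47) = 3.1566e-05. pOH = 4.50, pH = 14 - pOH

pH = 9.50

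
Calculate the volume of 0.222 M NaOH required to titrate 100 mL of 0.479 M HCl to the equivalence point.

At equivalence: moles acid = moles base. moles HCl = 0.479 × 100/1000 = 0.0479 mol. V_base = moles / 0.222 × 1000 = 215.8 mL.

V_{base} = 215.8 mL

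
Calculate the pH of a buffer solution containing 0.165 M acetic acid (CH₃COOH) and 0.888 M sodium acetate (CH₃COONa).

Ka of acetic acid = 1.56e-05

pKa = -log(1.56e-05) = 4.81. pH = pKa + log([A⁻]/[HA]) = 4.81 + log(0.888/0.165)

pH = 5.54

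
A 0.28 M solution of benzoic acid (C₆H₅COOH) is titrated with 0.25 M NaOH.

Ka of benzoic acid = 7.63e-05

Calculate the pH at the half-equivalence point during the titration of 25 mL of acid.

At half-equivalence [HA] = [A⁻], so Henderson-Hasselbalch gives pH = pKa = -log(7.63e-05) = 4.12.

pH = pKa = 4.12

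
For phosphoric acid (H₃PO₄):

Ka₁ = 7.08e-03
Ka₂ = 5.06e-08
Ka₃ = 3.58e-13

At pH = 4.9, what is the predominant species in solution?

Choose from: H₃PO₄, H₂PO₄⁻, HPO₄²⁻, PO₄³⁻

pKa₁ = 2.15, pKa₂ = 7.30, pKa₃ = 12.45. For a polyprotic acid the predominant species crosses at each pKa: below pKa_n the protonated form dominates, above it the deprotonated form does. At pH = 4.9, the predominant species is H₂PO₄⁻.

H₂PO₄⁻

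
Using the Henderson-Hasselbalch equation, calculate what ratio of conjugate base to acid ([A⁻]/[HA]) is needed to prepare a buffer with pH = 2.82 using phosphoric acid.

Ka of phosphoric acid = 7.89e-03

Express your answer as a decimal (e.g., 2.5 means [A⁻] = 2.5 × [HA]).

pKa = -log(7.89e-03) = 2.1029. pH = pKa + log([A⁻]/[HA]), so log([A⁻]/[HA]) = pH − pKa = 2.82 − 2.1029 = 0.7171. [A⁻]/[HA] = 10^(0.7171) = 5.21

[A⁻]/[HA] = 5.21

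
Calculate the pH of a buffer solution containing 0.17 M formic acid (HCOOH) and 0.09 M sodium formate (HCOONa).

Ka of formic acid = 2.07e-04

pKa = -log(2.07e-04) = 3.68. pH = pKa + log([A⁻]/[HA]) = 3.68 + log(0.09/0.17)

pH = 3.41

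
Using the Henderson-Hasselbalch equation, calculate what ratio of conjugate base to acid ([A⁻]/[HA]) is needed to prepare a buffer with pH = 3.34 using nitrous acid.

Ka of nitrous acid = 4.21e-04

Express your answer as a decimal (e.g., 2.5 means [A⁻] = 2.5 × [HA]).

pKa = -log(4.21e-04) = 3.3757. pH = pKa + log([A⁻]/[HA]), so log([A⁻]/[HA]) = pH − pKa = 3.34 − 3.3757 = -0.0357. [A⁻]/[HA] = 10^(-0.0357) = 0.921

[A⁻]/[HA] = 0.921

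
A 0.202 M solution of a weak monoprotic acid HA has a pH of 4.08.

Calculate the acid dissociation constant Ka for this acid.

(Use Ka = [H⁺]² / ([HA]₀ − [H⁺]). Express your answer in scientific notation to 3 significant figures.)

[H⁺] = 10^(−pH) = 10^(−4.08) = 8.318e-05 M. For HA ⇌ H⁺ + A⁻, Ka = [H⁺][A⁻]/[HA] = [H⁺]² / ([HA]₀ − [H⁺]) = (8.318e-05)² / (0.202 − 8.318e-05) = 3.43e-08.

K_a = 3.43e-08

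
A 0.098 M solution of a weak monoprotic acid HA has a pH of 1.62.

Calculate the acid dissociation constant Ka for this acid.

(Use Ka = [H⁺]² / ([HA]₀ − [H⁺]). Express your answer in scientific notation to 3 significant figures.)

[H⁺] = 10^(−pH) = 10^(−1.62) = 2.399e-02 M. For HA ⇌ H⁺ + A⁻, Ka = [H⁺][A⁻]/[HA] = [H⁺]² / ([HA]₀ − [H⁺]) = (2.399e-02)² / (0.098 − 2.399e-02) = 7.77e-03.

K_a = 7.77e-03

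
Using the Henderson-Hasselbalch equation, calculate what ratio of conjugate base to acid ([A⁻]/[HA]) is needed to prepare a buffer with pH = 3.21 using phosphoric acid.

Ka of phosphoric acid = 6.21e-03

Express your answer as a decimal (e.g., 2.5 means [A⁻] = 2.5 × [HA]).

pKa = -log(6.21e-03) = 2.2069. pH = pKa + log([A⁻]/[HA]), so log([A⁻]/[HA]) = pH − pKa = 3.21 − 2.2069 = 1.0031. [A⁻]/[HA] = 10^(1.0031) = 10.1

[A⁻]/[HA] = 10.1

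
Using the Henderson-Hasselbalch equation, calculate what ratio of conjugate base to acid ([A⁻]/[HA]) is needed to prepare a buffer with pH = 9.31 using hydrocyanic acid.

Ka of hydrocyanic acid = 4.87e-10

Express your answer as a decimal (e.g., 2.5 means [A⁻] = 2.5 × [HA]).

pKa = -log(4.87e-10) = 9.3125. pH = pKa + log([A⁻]/[HA]), so log([A⁻]/[HA]) = pH − pKa = 9.31 − 9.3125 = -0.0025. [A⁻]/[HA] = 10^(-0.0025) = 0.994

[A⁻]/[HA] = 0.994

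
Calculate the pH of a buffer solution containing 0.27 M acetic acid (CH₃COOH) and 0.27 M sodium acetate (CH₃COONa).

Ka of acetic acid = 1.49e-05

pKa = -log(1.49e-05) = 4.83. pH = pKa + log([A⁻]/[HA]) = 4.83 + log(0.27/0.27)

pH = 4.83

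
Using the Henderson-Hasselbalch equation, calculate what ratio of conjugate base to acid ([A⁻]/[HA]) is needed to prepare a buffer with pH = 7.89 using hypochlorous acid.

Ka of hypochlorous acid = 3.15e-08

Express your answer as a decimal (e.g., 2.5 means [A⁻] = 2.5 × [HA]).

pKa = -log(3.15e-08) = 7.5017. pH = pKa + log([A⁻]/[HA]), so log([A⁻]/[HA]) = pH − pKa = 7.89 − 7.5017 = 0.3883. [A⁻]/[HA] = 10^(0.3883) = 2.45

[A⁻]/[HA] = 2.45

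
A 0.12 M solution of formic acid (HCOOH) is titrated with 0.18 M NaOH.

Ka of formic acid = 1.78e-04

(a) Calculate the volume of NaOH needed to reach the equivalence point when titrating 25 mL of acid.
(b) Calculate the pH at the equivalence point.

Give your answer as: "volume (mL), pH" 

moles acid = 0.12 × 25/1000 = 0.003 mol; V_base = moles/0.18 × 1000 = 16.7 mL. At equivalence only the conjugate base is present: [A⁻] = 0.003/0.042 = 7.2000e-02 M. Kb = Kw/Ka = 5.62e-11; [OH⁻] = √(Kb × [A⁻]) = 2.0112e-06; pOH = 5.70; pH = 14 - pOH = 8.30.

V = 16.7 mL, pH = 8.30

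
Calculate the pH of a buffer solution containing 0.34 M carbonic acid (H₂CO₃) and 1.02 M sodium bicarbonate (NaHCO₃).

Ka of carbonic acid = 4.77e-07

pKa = -log(4.77e-07) = 6.32. pH = pKa + log([A⁻]/[HA]) = 6.32 + log(1.02/0.34)

pH = 6.80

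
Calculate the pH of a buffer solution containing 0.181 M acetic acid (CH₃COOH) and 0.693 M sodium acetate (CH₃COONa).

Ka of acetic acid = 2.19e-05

pKa = -log(2.19e-05) = 4.66. pH = pKa + log([A⁻]/[HA]) = 4.66 + log(0.693/0.181)

pH = 5.24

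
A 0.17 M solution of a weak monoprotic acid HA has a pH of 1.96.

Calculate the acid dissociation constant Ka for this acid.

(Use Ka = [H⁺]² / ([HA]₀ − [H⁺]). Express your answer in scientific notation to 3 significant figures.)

[H⁺] = 10^(−pH) = 10^(−1.96) = 1.096e-02 M. For HA ⇌ H⁺ + A⁻, Ka = [H⁺][A⁻]/[HA] = [H⁺]² / ([HA]₀ − [H⁺]) = (1.096e-02)² / (0.17 − 1.096e-02) = 7.56e-04.

K_a = 7.56e-04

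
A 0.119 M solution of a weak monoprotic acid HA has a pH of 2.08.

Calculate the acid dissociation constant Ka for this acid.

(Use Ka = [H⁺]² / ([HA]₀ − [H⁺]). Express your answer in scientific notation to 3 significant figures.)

[H⁺] = 10^(−pH) = 10^(−2.08) = 8.318e-03 M. For HA ⇌ H⁺ + A⁻, Ka = [H⁺][A⁻]/[HA] = [H⁺]² / ([HA]₀ − [H⁺]) = (8.318e-03)² / (0.119 − 8.318e-03) = 6.25e-04.

K_a = 6.25e-04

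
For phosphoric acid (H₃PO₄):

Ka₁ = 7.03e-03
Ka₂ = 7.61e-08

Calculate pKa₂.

pKa₂ = -log(Ka₂) = -log(7.61e-08) = 7.12.

pK_{a2} = 7.12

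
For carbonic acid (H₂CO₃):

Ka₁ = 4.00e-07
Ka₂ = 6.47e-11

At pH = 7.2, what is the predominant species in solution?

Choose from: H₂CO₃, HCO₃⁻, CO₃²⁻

pKa₁ = 6.40, pKa₂ = 10.19. For a polyprotic acid the predominant species crosses at each pKa: below pKa_n the protonated form dominates, above it the deprotonated form does. At pH = 7.2, the predominant species is HCO₃⁻.

HCO₃⁻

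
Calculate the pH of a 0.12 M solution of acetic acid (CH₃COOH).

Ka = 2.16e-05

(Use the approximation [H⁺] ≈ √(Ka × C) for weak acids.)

[H⁺] = √(Ka × C) = √(2.16e-05 × 0.12) = 1.6100e-03. pH = -log(1.6100e-03)

pH = 2.79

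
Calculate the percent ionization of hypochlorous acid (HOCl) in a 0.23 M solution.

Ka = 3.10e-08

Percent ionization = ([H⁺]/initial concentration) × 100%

Using Ka equilibrium: x² + Ka×x - Ka×C = 0. Solving: [H⁺] = 8.4424e-05. Percent = (8.4424e-05/0.23) × 100

Percent ionization = 0.0367%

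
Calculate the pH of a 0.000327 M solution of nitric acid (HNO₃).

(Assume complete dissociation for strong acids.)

[H⁺] = 0.000327 M for strong acid. pH = -log[H⁺] = -log(0.000327)

pH = 3.49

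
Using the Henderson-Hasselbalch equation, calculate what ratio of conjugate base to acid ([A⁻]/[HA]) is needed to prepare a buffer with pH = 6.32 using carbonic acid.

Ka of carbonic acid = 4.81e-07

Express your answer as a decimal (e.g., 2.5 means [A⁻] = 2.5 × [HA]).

pKa = -log(4.81e-07) = 6.3179. pH = pKa + log([A⁻]/[HA]), so log([A⁻]/[HA]) = pH − pKa = 6.32 − 6.3179 = 0.0021. [A⁻]/[HA] = 10^(0.0021) = 1.00

[A⁻]/[HA] = 1.00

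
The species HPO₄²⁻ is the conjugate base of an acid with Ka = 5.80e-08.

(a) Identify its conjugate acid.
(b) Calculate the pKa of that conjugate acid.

(a) The conjugate acid is formed by adding one H⁺ to HPO₄²⁻, giving H₂PO₄⁻. (b) pKa = -log(Ka) = -log(5.80e-08) = 7.24.

Conjugate acid: H₂PO₄⁻; pK_a = 7.24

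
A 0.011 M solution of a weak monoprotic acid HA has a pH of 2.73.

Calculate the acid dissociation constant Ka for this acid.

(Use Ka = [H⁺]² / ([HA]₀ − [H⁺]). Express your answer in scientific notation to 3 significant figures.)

[H⁺] = 10^(−pH) = 10^(−2.73) = 1.862e-03 M. For HA ⇌ H⁺ + A⁻, Ka = [H⁺][A⁻]/[HA] = [H⁺]² / ([HA]₀ − [H⁺]) = (1.862e-03)² / (0.011 − 1.862e-03) = 3.79e-04.

K_a = 3.79e-04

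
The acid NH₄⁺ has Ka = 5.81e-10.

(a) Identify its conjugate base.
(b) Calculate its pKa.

(a) The conjugate base is formed by removing one H⁺ from NH₄⁺, giving NH₃. (b) pKa = -log(Ka) = -log(5.81e-10) = 9.24.

Conjugate base: NH₃; pK_a = 9.24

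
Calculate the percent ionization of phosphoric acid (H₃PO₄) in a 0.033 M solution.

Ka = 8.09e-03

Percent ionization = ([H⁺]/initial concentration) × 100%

Using Ka equilibrium: x² + Ka×x - Ka×C = 0. Solving: [H⁺] = 1.2787e-02. Percent = (1.2787e-02/0.033) × 100

Percent ionization = 38.7%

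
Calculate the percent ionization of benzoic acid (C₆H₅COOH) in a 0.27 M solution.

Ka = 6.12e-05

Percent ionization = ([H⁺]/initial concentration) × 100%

Using Ka equilibrium: x² + Ka×x - Ka×C = 0. Solving: [H⁺] = 4.0345e-03. Percent = (4.0345e-03/0.27) × 100

Percent ionization = 1.49%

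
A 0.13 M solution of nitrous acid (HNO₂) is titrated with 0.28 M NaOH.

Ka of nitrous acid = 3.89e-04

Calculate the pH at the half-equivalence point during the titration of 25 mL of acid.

At half-equivalence [HA] = [A⁻], so Henderson-Hasselbalch gives pH = pKa = -log(3.89e-04) = 3.41.

pH = pKa = 3.41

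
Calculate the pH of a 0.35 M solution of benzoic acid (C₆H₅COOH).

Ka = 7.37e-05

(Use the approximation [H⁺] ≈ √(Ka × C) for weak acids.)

[H⁺] = √(Ka × C) = √(7.37e-05 × 0.35) = 5.0789e-03. pH = -log(5.0789e-03)

pH = 2.29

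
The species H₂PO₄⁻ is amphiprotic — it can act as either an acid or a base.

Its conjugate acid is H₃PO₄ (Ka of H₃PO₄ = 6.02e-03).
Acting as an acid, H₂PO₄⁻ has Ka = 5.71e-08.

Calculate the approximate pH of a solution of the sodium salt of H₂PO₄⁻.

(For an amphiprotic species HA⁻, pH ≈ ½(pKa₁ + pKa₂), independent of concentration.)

pKa₁ = -log(6.02e-03) = 2.22; pKa₂ = -log(5.71e-08) = 7.24. For an amphiprotic species, pH ≈ ½(pKa₁ + pKa₂) = ½(2.22 + 7.24) = 4.73.

pH = 4.73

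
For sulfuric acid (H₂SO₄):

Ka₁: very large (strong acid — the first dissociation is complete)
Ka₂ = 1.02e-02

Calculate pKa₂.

pKa₂ = -log(Ka₂) = -log(1.02e-02) = 1.99.

pK_{a2} = 1.99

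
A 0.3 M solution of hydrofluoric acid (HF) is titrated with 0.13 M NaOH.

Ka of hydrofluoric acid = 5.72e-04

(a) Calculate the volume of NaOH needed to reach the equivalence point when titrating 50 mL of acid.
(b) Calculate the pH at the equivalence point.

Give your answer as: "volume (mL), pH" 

moles acid = 0.3 × 50/1000 = 0.015 mol; V_base = moles/0.13 × 1000 = 115.4 mL. At equivalence only the conjugate base is present: [A⁻] = 0.015/0.165 = 9.0698e-02 M. Kb = Kw/Ka = 1.75e-11; [OH⁻] = √(Kb × [A⁻]) = 1.2592e-06; pOH = 5.90; pH = 14 - pOH = 8.10.

V = 115.4 mL, pH = 8.10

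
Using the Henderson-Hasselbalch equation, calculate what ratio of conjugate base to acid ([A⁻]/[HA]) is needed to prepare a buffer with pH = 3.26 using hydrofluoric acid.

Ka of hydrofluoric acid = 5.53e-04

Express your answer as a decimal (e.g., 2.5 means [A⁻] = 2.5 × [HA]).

pKa = -log(5.53e-04) = 3.2573. pH = pKa + log([A⁻]/[HA]), so log([A⁻]/[HA]) = pH − pKa = 3.26 − 3.2573 = 0.0027. [A⁻]/[HA] = 10^(0.0027) = 1.01

[A⁻]/[HA] = 1.01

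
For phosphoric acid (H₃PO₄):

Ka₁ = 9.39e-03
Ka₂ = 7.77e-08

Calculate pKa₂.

pKa₂ = -log(Ka₂) = -log(7.77e-08) = 7.11.

pK_{a2} = 7.11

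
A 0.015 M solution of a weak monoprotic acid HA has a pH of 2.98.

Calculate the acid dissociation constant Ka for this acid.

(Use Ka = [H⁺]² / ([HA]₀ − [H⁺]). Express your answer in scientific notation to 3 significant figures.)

[H⁺] = 10^(−pH) = 10^(−2.98) = 1.047e-03 M. For HA ⇌ H⁺ + A⁻, Ka = [H⁺][A⁻]/[HA] = [H⁺]² / ([HA]₀ − [H⁺]) = (1.047e-03)² / (0.015 − 1.047e-03) = 7.86e-05.

K_a = 7.86e-05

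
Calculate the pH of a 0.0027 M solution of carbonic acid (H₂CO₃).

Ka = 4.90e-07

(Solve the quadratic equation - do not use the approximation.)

x² + Ka×x - Ka×C = 0. Using quadratic formula: [H⁺] = 3.6129e-05

pH = 4.44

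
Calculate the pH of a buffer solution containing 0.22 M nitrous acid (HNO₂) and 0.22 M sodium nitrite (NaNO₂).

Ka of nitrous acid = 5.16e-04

pKa = -log(5.16e-04) = 3.29. pH = pKa + log([A⁻]/[HA]) = 3.29 + log(0.22/0.22)

pH = 3.29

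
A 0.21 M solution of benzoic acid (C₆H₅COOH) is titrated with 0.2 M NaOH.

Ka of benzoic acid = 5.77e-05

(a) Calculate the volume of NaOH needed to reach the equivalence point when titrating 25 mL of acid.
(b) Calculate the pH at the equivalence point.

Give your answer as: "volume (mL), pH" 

moles acid = 0.21 × 25/1000 = 0.00525 mol; V_base = moles/0.2 × 1000 = 26.2 mL. At equivalence only the conjugate base is present: [A⁻] = 0.00525/0.051 = 1.0244e-01 M. Kb = Kw/Ka = 1.73e-10; [OH⁻] = √(Kb × [A⁻]) = 4.2135e-06; pOH = 5.38; pH = 14 - pOH = 8.62.

V = 26.2 mL, pH = 8.62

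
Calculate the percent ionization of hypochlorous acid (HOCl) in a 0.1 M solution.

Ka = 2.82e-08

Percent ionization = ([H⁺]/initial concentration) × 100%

Using Ka equilibrium: x² + Ka×x - Ka×C = 0. Solving: [H⁺] = 5.3090e-05. Percent = (5.3090e-05/0.1) × 100

Percent ionization = 0.0531%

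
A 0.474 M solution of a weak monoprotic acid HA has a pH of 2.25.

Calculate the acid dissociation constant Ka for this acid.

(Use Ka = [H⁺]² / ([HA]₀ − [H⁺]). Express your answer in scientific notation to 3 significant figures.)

[H⁺] = 10^(−pH) = 10^(−2.25) = 5.623e-03 M. For HA ⇌ H⁺ + A⁻, Ka = [H⁺][A⁻]/[HA] = [H⁺]² / ([HA]₀ − [H⁺]) = (5.623e-03)² / (0.474 − 5.623e-03) = 6.75e-05.

K_a = 6.75e-05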